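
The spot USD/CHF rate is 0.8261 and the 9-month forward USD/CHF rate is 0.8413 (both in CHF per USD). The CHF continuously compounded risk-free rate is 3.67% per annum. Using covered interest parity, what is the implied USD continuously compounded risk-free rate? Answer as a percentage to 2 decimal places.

1.24%

F = S·e^((r_CHF − r_USD)T) ⇒ r_USD = r_CHF − ln(F/S)/T
ln(0.8413/0.8261) = 0.018232; /(9/12) = 0.024309
r_USD = 0.0367 − 0.024309 = 0.012391
r_USD = 1.24%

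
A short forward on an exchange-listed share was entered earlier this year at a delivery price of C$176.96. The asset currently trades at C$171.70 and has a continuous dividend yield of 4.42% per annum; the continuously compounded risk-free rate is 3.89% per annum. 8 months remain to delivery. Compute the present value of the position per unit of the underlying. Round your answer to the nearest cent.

Current fair forward for the remaining 8 months: F = S·e^((r − q)·T), (r − q) = 0.0389 − 0.0442 = -0.0053
F = 171.70 · e^(-0.0053 × 8/12) = 171.70 × 0.996473 = 171.0944
Value of long forward = (F − K)·e^(−rT) = (171.0944 − 176.96) · e^(−0.0389·8/12)
= -5.8656 × 0.974400 = -5.72
Short position value = −(long value) = C$5.72

C$5.72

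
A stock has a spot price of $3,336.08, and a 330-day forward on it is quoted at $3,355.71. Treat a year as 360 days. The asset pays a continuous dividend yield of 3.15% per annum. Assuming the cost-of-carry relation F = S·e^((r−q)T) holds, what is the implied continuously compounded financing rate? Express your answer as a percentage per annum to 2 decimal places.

From F = S·e^((r−q)T): (r − q) = ln(F/S)/T
ln(3355.71/3336.08) = ln(1.005884) = 0.005867
(r − q) = 0.005867 / (330/360) = 0.006400
r = ln(F/S)/T + q = 0.006400 + 0.0315 = 0.037900
r = 3.79%

3.79%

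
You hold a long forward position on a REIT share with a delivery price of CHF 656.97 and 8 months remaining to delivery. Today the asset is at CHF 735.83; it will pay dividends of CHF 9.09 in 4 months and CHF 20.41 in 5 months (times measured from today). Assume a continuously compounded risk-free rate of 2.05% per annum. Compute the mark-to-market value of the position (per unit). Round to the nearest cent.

PV(remaining dividends) I = 9.09·e^(−0.0205·4/12) + 20.41·e^(−0.0205·5/12) = 29.2645
Current forward F = (S − I)·e^(rT) = (735.83 − 29.2645)·e^(0.0205·8/12) = 706.5655 × 1.013760 = 716.2878
Value (long) = (F − K)·e^(−rT) = (716.2878 − 656.97) × 0.986426 = 58.5126
Value = CHF 58.51

CHF 58.51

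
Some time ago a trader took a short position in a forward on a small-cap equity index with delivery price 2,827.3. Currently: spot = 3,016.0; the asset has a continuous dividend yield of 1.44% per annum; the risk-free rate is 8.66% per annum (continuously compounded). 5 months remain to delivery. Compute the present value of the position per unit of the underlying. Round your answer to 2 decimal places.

-270.86

Current fair forward for the remaining 5 months: F = S·e^((r − q)·T), (r − q) = 0.0866 − 0.0144 = 0.0722
F = 3016.0 · e^(0.0722 × 5/12) = 3016.0 × 1.03054041 = 3108.1099
Value of long forward = (F − K)·e^(−rT) = (3108.1099 − 2827.3) · e^(−0.0866·5/12)
= 280.8099 × 0.96455991 = 270.86
Short position value = −(long value) = -270.86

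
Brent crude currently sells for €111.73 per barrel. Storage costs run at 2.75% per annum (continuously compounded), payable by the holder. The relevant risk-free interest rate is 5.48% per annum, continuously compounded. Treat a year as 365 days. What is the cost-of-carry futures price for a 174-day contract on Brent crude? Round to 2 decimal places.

Net carry = r + u − y = 0.0548 + 0.0275 − 0.0000 = 0.0823
F = S·e^((r+u−y)T) = 111.73 · e^(0.0823 × 174/365) = 111.73 · e^0.039233
= 111.73 × 1.040013 = €116.20 per barrel

€116.20 per barrel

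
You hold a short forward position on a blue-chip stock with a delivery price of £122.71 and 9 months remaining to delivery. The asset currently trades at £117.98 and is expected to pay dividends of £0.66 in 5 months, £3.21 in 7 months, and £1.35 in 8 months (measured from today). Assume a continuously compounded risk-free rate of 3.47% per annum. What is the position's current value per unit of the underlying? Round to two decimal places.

PV(remaining dividends) I = 0.66·e^(−0.0347·5/12) + 3.21·e^(−0.0347·7/12) + 1.35·e^(−0.0347·8/12) = 5.1153
Current forward F = (S − I)·e^(rT) = (117.98 − 5.1153)·e^(0.0347·9/12) = 112.8647 × 1.026367 = 115.8406
Value (long) = (F − K)·e^(−rT) = (115.8406 − 122.71) × 0.974311 = -6.6929
Short position value = −(long value) = £6.69

£6.69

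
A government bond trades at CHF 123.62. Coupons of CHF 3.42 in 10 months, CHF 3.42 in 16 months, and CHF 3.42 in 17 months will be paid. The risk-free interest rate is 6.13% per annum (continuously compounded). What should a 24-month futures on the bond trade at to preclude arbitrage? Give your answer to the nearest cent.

PV(coupons) I = 3.42·e^(−0.0613·10/12) + 3.42·e^(−0.0613·16/12) + 3.42·e^(−0.0613·17/12)
I = 3.2497 + 3.1516 + 3.1355 = 9.5368
F = (S − I)·e^(rT) = (123.62 − 9.5368) · e^(0.0613·24/12)
= 114.0832 · e^0.122600 = 114.0832 × 1.130432 = CHF 128.96

CHF 128.96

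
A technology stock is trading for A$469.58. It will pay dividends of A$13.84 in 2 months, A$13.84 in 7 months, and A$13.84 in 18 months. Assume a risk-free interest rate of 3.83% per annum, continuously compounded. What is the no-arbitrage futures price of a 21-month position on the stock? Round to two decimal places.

A$458.98

PV(dividends) I = 13.84·e^(−0.0383·2/12) + 13.84·e^(−0.0383·7/12) + 13.84·e^(−0.0383·18/12)
I = 13.7519 + 13.5342 + 13.0673 = 40.3534
F = (S − I)·e^(rT) = (469.58 − 40.3534) · e^(0.0383·21/12)
= 429.2266 · e^0.067025 = 429.2266 × 1.069322 = A$458.98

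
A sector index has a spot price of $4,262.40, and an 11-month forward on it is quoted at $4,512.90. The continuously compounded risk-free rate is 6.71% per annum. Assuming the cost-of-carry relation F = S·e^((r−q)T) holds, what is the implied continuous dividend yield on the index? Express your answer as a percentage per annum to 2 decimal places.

0.48%

From F = S·e^((r−q)T): (r − q) = ln(F/S)/T
ln(4512.90/4262.40) = ln(1.058770) = 0.057108
(r − q) = 0.057108 / (11/12) = 0.062300
q = r − ln(F/S)/T = 0.0671 − 0.062300 = 0.004800
q = 0.48%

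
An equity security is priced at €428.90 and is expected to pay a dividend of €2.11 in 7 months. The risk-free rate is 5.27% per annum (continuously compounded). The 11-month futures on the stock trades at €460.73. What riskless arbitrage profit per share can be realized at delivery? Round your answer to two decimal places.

PV(dividends) I = 2.11·e^(−0.0527·7/12) = 2.0461
Fair futures F* = (S − I)·e^(rT) = (428.90 − 2.0461)·e^0.048308 = 426.8539 × 1.049494 = 447.9806
Market €460.73 > fair 447.9806: forward overpriced → cash-and-carry (borrow at r, buy the stock and collect the dividends, short the forward).
Profit at T = |F_mkt − F*| = |460.73 − 447.9806| = €12.75 per share

€12.75 per share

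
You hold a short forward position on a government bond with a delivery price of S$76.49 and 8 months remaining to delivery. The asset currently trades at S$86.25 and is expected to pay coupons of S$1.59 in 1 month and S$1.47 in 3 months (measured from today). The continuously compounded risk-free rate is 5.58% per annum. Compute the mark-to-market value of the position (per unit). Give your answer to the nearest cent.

-S$9.52

PV(remaining coupons) I = 1.59·e^(−0.0558·1/12) + 1.47·e^(−0.0558·3/12) = 3.0323
Current forward F = (S − I)·e^(rT) = (86.25 − 3.0323)·e^(0.0558·8/12) = 83.2177 × 1.037901 = 86.3717
Value (long) = (F − K)·e^(−rT) = (86.3717 − 76.49) × 0.963483 = 9.5208
Short position value = −(long value) = -S$9.52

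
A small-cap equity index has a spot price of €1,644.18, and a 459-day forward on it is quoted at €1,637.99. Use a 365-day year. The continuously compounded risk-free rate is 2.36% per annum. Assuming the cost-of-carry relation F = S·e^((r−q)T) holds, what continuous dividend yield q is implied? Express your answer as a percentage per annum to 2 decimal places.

2.66%

From F = S·e^((r−q)T): (r − q) = ln(F/S)/T
ln(1637.99/1644.18) = ln(0.996235) = -0.003772
(r − q) = -0.003772 / (459/365) = -0.003000
q = r − ln(F/S)/T = 0.0236 + 0.003000 = 0.026600
q = 2.66%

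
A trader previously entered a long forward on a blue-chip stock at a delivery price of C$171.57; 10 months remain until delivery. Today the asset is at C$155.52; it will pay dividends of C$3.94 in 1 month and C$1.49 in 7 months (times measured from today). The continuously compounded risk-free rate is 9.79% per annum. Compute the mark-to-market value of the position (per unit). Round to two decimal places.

PV(remaining dividends) I = 3.94·e^(−0.0979·1/12) + 1.49·e^(−0.0979·7/12) = 5.3153
Current forward F = (S − I)·e^(rT) = (155.52 − 5.3153)·e^(0.0979·10/12) = 150.2047 × 1.085004 = 162.9727
Value (long) = (F − K)·e^(−rT) = (162.9727 − 171.57) × 0.921656 = -7.9238
Value = -C$7.92

-C$7.92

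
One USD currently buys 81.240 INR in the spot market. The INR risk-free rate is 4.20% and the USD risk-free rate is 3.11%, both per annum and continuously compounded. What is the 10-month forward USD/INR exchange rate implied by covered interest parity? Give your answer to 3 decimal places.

F = S·e^((r_INR − r_USD)T) = 81.240 · e^((0.0420 − 0.0311) × 10/12)
= 81.240 · e^0.009083 = 81.240 × 1.009124
F = 81.981 INR per USD

81.981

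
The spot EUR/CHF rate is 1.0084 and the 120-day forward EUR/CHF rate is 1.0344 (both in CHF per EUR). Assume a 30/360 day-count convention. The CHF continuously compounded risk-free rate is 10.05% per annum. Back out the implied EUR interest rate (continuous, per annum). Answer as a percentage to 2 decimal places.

F = S·e^((r_CHF − r_EUR)T) ⇒ r_EUR = r_CHF − ln(F/S)/T
ln(1.0344/1.0084) = 0.025457; /(120/360) = 0.076371
r_EUR = 0.1005 − 0.076371 = 0.024129
r_EUR = 2.41%

2.41%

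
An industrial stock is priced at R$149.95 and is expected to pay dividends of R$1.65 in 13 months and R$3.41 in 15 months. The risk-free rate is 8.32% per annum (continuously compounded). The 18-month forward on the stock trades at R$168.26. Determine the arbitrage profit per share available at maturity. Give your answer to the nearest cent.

R$3.57 per share

PV(dividends) I = 1.65·e^(−0.0832·13/12) + 3.41·e^(−0.0832·15/12) = 4.5810
Fair forward F* = (S − I)·e^(rT) = (149.95 − 4.5810)·e^0.124800 = 145.3690 × 1.132922 = 164.6917
Market R$168.26 > fair 164.6917: forward overpriced → cash-and-carry (borrow at r, buy the stock and collect the dividends, short the forward).
Profit at T = |F_mkt − F*| = |168.26 − 164.6917| = R$3.57 per share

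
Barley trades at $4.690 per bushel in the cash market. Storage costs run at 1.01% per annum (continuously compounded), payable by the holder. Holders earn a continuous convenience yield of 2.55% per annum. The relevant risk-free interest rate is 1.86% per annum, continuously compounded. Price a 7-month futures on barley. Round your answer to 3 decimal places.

Net carry = r + u − y = 0.0186 + 0.0101 − 0.0255 = 0.0032
F = S·e^((r+u−y)T) = 4.690 · e^(0.0032 × 7/12) = 4.690 · e^0.001867
= 4.690 × 1.001869 = $4.699 per bushel

$4.699 per bushel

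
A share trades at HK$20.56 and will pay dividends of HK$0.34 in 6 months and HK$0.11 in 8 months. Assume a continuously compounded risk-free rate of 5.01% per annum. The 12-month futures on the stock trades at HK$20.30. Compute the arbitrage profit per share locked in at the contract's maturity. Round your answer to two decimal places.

PV(dividends) I = 0.34·e^(−0.0501·6/12) + 0.11·e^(−0.0501·8/12) = 0.4380
Fair futures F* = (S − I)·e^(rT) = (20.56 − 0.4380)·e^0.050100 = 20.1220 × 1.051376 = 21.1558
Market HK$20.30 < fair 21.1558: forward underpriced → reverse cash-and-carry (short the stock, invest proceeds at r, pay the dividends, go long the forward).
Profit at T = |F_mkt − F*| = |20.30 − 21.1558| = HK$0.86 per share

HK$0.86 per share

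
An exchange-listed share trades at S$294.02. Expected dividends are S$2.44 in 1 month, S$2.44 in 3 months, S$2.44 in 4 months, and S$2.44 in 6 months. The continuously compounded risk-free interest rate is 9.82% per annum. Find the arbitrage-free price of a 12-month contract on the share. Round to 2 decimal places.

S$313.89

PV(dividends) I = 2.44·e^(−0.0982·1/12) + 2.44·e^(−0.0982·3/12) + 2.44·e^(−0.0982·4/12) + 2.44·e^(−0.0982·6/12)
I = 2.4201 + 2.3808 + 2.3614 + 2.3231 = 9.4854
F = (S − I)·e^(rT) = (294.02 − 9.4854) · e^(0.0982·12/12)
= 284.5346 · e^0.098200 = 284.5346 × 1.103183 = S$313.89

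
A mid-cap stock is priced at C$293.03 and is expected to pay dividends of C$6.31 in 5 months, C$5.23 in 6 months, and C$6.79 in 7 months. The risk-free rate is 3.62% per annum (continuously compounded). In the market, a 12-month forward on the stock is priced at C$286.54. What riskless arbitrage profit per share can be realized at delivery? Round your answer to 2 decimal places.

C$1.37 per share

PV(dividends) I = 6.31·e^(−0.0362·5/12) + 5.23·e^(−0.0362·6/12) + 6.79·e^(−0.0362·7/12) = 17.9998
Fair forward F* = (S − I)·e^(rT) = (293.03 − 17.9998)·e^0.036200 = 275.0302 × 1.036863 = 285.1686
Market C$286.54 > fair 285.1686: forward overpriced → cash-and-carry (borrow at r, buy the stock and collect the dividends, short the forward).
Profit at T = |F_mkt − F*| = |286.54 − 285.1686| = C$1.37 per share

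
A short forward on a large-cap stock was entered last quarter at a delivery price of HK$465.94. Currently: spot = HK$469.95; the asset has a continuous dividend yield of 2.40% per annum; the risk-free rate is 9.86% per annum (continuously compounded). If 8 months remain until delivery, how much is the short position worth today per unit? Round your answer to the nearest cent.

Current fair forward for the remaining 8 months: F = S·e^((r − q)·T), (r − q) = 0.0986 − 0.0240 = 0.0746
F = 469.95 · e^(0.0746 × 8/12) = 469.95 × 1.050991 = 493.9132
Value of long forward = (F − K)·e^(−rT) = (493.9132 − 465.94) · e^(−0.0986·8/12)
= 27.9732 × 0.936381 = 26.19
Short position value = −(long value) = -HK$26.19

-HK$26.19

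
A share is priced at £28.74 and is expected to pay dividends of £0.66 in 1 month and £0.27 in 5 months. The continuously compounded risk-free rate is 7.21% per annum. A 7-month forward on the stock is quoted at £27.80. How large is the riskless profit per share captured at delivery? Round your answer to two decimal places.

£1.22 per share

PV(dividends) I = 0.66·e^(−0.0721·1/12) + 0.27·e^(−0.0721·5/12) = 0.9181
Fair forward F* = (S − I)·e^(rT) = (28.74 − 0.9181)·e^0.042058 = 27.8219 × 1.042955 = 29.0170
Market £27.80 < fair 29.0170: forward underpriced → reverse cash-and-carry (short the stock, invest proceeds at r, pay the dividends, go long the forward).
Profit at T = |F_mkt − F*| = |27.80 − 29.0170| = £1.22 per share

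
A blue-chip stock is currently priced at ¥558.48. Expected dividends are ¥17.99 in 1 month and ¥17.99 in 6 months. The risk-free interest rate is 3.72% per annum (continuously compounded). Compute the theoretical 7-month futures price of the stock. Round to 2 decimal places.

PV(dividends) I = 17.99·e^(−0.0372·1/12) + 17.99·e^(−0.0372·6/12)
I = 17.9343 + 17.6585 = 35.5928
F = (S − I)·e^(rT) = (558.48 − 35.5928) · e^(0.0372·7/12)
= 522.8872 · e^0.021700 = 522.8872 × 1.021937 = ¥534.36

¥534.36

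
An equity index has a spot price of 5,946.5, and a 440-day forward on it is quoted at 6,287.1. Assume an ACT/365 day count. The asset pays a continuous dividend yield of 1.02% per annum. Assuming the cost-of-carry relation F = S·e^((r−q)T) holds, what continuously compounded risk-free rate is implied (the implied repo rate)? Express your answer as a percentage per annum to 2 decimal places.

5.64%

From F = S·e^((r−q)T): (r − q) = ln(F/S)/T
ln(6287.1/5946.5) = ln(1.057277) = 0.055697
(r − q) = 0.055697 / (440/365) = 0.046203
r = ln(F/S)/T + q = 0.046203 + 0.0102 = 0.056403
r = 5.64%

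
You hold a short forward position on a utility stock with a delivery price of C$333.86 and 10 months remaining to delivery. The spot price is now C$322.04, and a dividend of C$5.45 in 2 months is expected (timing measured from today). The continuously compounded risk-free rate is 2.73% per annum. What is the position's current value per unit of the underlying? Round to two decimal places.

PV(remaining dividends) I = 5.45·e^(−0.0273·2/12) = 5.4253
Current forward F = (S − I)·e^(rT) = (322.04 − 5.4253)·e^(0.0273·10/12) = 316.6147 × 1.023011 = 323.9003
Value (long) = (F − K)·e^(−rT) = (323.9003 − 333.86) × 0.977507 = -9.7357
Short position value = −(long value) = C$9.74

C$9.74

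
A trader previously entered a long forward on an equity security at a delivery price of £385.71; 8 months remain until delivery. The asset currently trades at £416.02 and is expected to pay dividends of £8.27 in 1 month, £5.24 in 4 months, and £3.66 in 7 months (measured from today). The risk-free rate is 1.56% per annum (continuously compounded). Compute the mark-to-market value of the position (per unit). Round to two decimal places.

£17.20

PV(remaining dividends) I = 8.27·e^(−0.0156·1/12) + 5.24·e^(−0.0156·4/12) + 3.66·e^(−0.0156·7/12) = 17.0989
Current forward F = (S − I)·e^(rT) = (416.02 − 17.0989)·e^(0.0156·8/12) = 398.9211 × 1.010454 = 403.0914
Value (long) = (F − K)·e^(−rT) = (403.0914 − 385.71) × 0.989654 = 17.2016
Value = £17.20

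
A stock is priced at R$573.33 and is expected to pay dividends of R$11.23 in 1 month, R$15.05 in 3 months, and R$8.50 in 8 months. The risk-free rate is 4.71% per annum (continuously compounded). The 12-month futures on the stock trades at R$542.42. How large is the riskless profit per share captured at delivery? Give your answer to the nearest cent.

PV(dividends) I = 11.23·e^(−0.0471·1/12) + 15.05·e^(−0.0471·3/12) + 8.50·e^(−0.0471·8/12) = 34.2971
Fair futures F* = (S − I)·e^(rT) = (573.33 − 34.2971)·e^0.047100 = 539.0329 × 1.048227 = 565.0288
Market R$542.42 < fair 565.0288: forward underpriced → reverse cash-and-carry (short the stock, invest proceeds at r, pay the dividends, go long the forward).
Profit at T = |F_mkt − F*| = |542.42 − 565.0288| = R$22.61 per share

R$22.61 per share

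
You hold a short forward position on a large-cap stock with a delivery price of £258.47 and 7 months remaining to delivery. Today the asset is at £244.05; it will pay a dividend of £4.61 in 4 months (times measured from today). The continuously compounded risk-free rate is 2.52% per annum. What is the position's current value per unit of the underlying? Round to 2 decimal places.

PV(remaining dividends) I = 4.61·e^(−0.0252·4/12) = 4.5714
Current forward F = (S − I)·e^(rT) = (244.05 − 4.5714)·e^(0.0252·7/12) = 239.4786 × 1.014809 = 243.0250
Value (long) = (F − K)·e^(−rT) = (243.0250 − 258.47) × 0.985408 = -15.2196
Short position value = −(long value) = £15.22

£15.22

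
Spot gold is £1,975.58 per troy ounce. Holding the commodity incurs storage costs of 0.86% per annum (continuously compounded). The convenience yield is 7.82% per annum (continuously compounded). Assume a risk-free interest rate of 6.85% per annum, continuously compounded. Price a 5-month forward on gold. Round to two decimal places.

£1,974.67 per troy ounce

Net carry = r + u − y = 0.0685 + 0.0086 − 0.0782 = -0.0011
F = S·e^((r+u−y)T) = 1975.58 · e^(-0.0011 × 5/12) = 1975.58 · e^-0.00045833
= 1975.58 × 0.99954178 = £1,974.67 per troy ounce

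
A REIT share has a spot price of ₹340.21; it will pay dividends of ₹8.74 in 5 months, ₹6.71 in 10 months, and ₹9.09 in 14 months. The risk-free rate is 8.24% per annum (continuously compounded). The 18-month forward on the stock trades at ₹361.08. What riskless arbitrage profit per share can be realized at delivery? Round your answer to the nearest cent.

PV(dividends) I = 8.74·e^(−0.0824·5/12) + 6.71·e^(−0.0824·10/12) + 9.09·e^(−0.0824·14/12) = 22.9666
Fair forward F* = (S − I)·e^(rT) = (340.21 − 22.9666)·e^0.123600 = 317.2434 × 1.131563 = 358.9809
Market ₹361.08 > fair 358.9809: forward overpriced → cash-and-carry (borrow at r, buy the stock and collect the dividends, short the forward).
Profit at T = |F_mkt − F*| = |361.08 − 358.9809| = ₹2.10 per share

₹2.10 per share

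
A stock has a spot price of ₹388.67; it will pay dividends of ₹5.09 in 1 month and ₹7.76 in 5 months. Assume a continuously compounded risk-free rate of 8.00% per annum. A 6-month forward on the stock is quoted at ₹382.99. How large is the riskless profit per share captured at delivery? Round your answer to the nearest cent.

PV(dividends) I = 5.09·e^(−0.0800·1/12) + 7.76·e^(−0.0800·5/12) = 12.5618
Fair forward F* = (S − I)·e^(rT) = (388.67 − 12.5618)·e^0.040000 = 376.1082 × 1.040811 = 391.4576
Market ₹382.99 < fair 391.4576: forward underpriced → reverse cash-and-carry (short the stock, invest proceeds at r, pay the dividends, go long the forward).
Profit at T = |F_mkt − F*| = |382.99 − 391.4576| = ₹8.47 per share

₹8.47 per share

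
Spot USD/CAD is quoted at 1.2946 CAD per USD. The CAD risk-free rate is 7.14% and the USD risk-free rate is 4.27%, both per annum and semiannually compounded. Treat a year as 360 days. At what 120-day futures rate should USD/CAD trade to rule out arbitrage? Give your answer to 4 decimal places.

By covered interest parity, F = S · (1+r_CAD/2)^(2T) / (1+r_USD/2)^(2T)
= 1.2946 × 1.023661 / 1.014183 = 1.2946 × 1.009345
F = 1.3067 CAD per USD

1.3067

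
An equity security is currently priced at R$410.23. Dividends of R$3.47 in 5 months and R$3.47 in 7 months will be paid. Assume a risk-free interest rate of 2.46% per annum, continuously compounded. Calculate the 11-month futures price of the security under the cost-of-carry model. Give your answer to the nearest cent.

PV(dividends) I = 3.47·e^(−0.0246·5/12) + 3.47·e^(−0.0246·7/12)
I = 3.4346 + 3.4206 = 6.8552
F = (S − I)·e^(rT) = (410.23 − 6.8552) · e^(0.0246·11/12)
= 403.3748 · e^0.022550 = 403.3748 × 1.022806 = R$412.57

R$412.57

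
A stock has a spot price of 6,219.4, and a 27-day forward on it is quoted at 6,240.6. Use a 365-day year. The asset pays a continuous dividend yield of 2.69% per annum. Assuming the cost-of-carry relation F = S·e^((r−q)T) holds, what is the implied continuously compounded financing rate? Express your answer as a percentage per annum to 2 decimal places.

From F = S·e^((r−q)T): (r − q) = ln(F/S)/T
ln(6240.6/6219.4) = ln(1.003409) = 0.003403
(r − q) = 0.003403 / (27/365) = 0.046004
r = ln(F/S)/T + q = 0.046004 + 0.0269 = 0.072904
r = 7.29%

7.29%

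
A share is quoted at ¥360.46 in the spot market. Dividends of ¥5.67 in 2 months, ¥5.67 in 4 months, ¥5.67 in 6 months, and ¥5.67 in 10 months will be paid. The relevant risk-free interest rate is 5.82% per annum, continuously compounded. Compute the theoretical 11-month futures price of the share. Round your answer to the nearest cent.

PV(dividends) I = 5.67·e^(−0.0582·2/12) + 5.67·e^(−0.0582·4/12) + 5.67·e^(−0.0582·6/12) + 5.67·e^(−0.0582·10/12)
I = 5.6153 + 5.5611 + 5.5074 + 5.4016 = 22.0854
F = (S − I)·e^(rT) = (360.46 − 22.0854) · e^(0.0582·11/12)
= 338.3746 · e^0.053350 = 338.3746 × 1.054799 = ¥356.92

¥356.92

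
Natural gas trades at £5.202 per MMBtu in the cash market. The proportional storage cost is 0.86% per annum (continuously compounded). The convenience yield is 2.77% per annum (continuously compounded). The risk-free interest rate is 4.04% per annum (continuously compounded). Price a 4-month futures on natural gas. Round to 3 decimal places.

£5.239 per MMBtu

Net carry = r + u − y = 0.0404 + 0.0086 − 0.0277 = 0.0213
F = S·e^((r+u−y)T) = 5.202 · e^(0.0213 × 4/12) = 5.202 · e^0.007100
= 5.202 × 1.007125 = £5.239 per MMBtu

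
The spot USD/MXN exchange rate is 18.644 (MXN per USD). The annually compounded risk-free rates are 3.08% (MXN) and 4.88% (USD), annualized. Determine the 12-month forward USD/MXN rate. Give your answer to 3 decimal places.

By covered interest parity, F = S · (1+r_MXN)^T / (1+r_USD)^T
= 18.644 × 1.030800 / 1.048800 = 18.644 × 0.982838
F = 18.324 MXN per USD

18.324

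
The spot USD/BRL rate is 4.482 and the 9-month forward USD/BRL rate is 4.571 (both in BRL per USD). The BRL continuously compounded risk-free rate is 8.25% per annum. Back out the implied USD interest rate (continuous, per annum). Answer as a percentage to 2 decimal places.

5.63%

F = S·e^((r_BRL − r_USD)T) ⇒ r_USD = r_BRL − ln(F/S)/T
ln(4.571/4.482) = 0.019663; /(9/12) = 0.026217
r_USD = 0.0825 − 0.026217 = 0.056283
r_USD = 5.63%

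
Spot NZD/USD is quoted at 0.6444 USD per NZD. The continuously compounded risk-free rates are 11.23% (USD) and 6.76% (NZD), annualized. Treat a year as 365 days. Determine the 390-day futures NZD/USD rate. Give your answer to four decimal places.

F = S·e^((r_USD − r_NZD)T) = 0.6444 · e^((0.1123 − 0.0676) × 390/365)
= 0.6444 · e^0.047762 = 0.6444 × 1.048921
F = 0.6759 USD per NZD

0.6759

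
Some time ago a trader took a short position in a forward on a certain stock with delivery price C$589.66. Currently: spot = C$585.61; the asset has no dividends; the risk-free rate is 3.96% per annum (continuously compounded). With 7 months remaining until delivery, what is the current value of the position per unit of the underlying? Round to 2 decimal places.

-C$9.42

Current fair forward for the remaining 7 months: F = S·e^(r·T), r = 0.0396
F = 585.61 · e^(0.0396 × 7/12) = 585.61 × 1.023369 = 599.2951
Value of long forward = (F − K)·e^(−rT) = (599.2951 − 589.66) · e^(−0.0396·7/12)
= 9.6351 × 0.977165 = 9.42
Short position value = −(long value) = -C$9.42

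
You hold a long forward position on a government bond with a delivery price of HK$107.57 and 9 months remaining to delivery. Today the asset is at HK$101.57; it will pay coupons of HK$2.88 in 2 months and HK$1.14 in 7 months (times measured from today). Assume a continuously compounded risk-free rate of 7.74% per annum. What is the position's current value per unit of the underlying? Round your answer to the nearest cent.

-HK$3.87

PV(remaining coupons) I = 2.88·e^(−0.0774·2/12) + 1.14·e^(−0.0774·7/12) = 3.9328
Current forward F = (S − I)·e^(rT) = (101.57 − 3.9328)·e^(0.0774·9/12) = 97.6372 × 1.059768 = 103.4728
Value (long) = (F − K)·e^(−rT) = (103.4728 − 107.57) × 0.943603 = -3.8661
Value = -HK$3.87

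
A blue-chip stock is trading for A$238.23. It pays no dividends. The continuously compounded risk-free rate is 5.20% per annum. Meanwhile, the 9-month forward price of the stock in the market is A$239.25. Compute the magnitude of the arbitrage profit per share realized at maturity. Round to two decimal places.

A$8.45 per share

Fair forward: F* = S·e^(carry·T), with carry = r = 0.0520
F* = 238.23 · e^(0.0520 × 9/12) = 238.23 · e^0.039000 = 238.23 × 1.039770 = A$247.7044
Market A$239.25 < fair A$247.7044: forward underpriced → reverse cash-and-carry (short spot, go long the forward).
At maturity, profit = |F_mkt − F*| = |239.25 − 247.7044| = A$8.45 per share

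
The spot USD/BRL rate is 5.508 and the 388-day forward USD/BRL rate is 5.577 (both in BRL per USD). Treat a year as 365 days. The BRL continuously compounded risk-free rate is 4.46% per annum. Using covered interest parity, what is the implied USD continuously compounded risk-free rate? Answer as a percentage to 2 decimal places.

F = S·e^((r_BRL − r_USD)T) ⇒ r_USD = r_BRL − ln(F/S)/T
ln(5.577/5.508) = 0.012449; /(388/365) = 0.011711
r_USD = 0.0446 − 0.011711 = 0.032889
r_USD = 3.29%

3.29%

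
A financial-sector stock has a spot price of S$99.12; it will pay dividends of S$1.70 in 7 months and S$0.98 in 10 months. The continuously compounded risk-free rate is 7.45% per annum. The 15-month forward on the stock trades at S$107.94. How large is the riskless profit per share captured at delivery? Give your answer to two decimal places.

PV(dividends) I = 1.70·e^(−0.0745·7/12) + 0.98·e^(−0.0745·10/12) = 2.5487
Fair forward F* = (S − I)·e^(rT) = (99.12 − 2.5487)·e^0.093125 = 96.5713 × 1.097599 = 105.9966
Market S$107.94 > fair 105.9966: forward overpriced → cash-and-carry (borrow at r, buy the stock and collect the dividends, short the forward).
Profit at T = |F_mkt − F*| = |107.94 − 105.9966| = S$1.94 per share

S$1.94 per share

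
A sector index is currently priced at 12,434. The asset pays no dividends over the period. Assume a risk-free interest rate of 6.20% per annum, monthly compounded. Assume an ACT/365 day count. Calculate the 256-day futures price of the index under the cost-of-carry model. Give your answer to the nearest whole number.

F = S · (1+r/12)^(12T)
= 12434 × 1.044327
F = 12,985

12,985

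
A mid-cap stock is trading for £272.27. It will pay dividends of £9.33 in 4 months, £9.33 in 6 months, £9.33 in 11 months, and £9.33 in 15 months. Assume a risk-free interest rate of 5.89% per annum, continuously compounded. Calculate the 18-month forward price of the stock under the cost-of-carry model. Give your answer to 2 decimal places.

£258.41

PV(dividends) I = 9.33·e^(−0.0589·4/12) + 9.33·e^(−0.0589·6/12) + 9.33·e^(−0.0589·11/12) + 9.33·e^(−0.0589·15/12)
I = 9.1486 + 9.0592 + 8.8396 + 8.6678 = 35.7152
F = (S − I)·e^(rT) = (272.27 − 35.7152) · e^(0.0589·18/12)
= 236.5548 · e^0.088350 = 236.5548 × 1.092370 = £258.41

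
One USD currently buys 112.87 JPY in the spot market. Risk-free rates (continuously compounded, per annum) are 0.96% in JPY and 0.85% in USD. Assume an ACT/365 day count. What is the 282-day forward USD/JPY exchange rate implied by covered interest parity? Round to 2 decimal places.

F = S·e^((r_JPY − r_USD)T) = 112.87 · e^((0.0096 − 0.0085) × 282/365)
= 112.87 · e^0.000850 = 112.87 × 1.000850
F = 112.97 JPY per USD

112.97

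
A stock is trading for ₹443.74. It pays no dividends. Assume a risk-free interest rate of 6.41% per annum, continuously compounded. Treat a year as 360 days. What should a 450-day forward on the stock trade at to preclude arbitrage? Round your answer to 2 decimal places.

₹480.76

F = S·e^(rT) = 443.74 · e^(0.0641 × 450/360)
= 443.74 · e^0.080125 = 443.74 × 1.083422
F = ₹480.76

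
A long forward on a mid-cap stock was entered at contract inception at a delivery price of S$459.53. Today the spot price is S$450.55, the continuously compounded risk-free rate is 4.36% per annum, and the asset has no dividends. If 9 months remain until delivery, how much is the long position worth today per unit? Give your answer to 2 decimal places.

S$5.80

Current fair forward for the remaining 9 months: F = S·e^(r·T), r = 0.0436
F = 450.55 · e^(0.0436 × 9/12) = 450.55 × 1.033241 = 465.5267
Value of long forward = (F − K)·e^(−rT) = (465.5267 − 459.53) · e^(−0.0436·9/12)
= 5.9967 × 0.967829 = 5.80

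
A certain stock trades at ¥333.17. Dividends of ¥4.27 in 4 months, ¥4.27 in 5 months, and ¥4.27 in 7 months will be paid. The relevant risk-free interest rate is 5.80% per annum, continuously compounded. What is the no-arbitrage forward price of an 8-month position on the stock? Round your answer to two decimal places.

¥333.33

PV(dividends) I = 4.27·e^(−0.0580·4/12) + 4.27·e^(−0.0580·5/12) + 4.27·e^(−0.0580·7/12)
I = 4.1882 + 4.1680 + 4.1279 = 12.4841
F = (S − I)·e^(rT) = (333.17 − 12.4841) · e^(0.0580·8/12)
= 320.6859 · e^0.038667 = 320.6859 × 1.039424 = ¥333.33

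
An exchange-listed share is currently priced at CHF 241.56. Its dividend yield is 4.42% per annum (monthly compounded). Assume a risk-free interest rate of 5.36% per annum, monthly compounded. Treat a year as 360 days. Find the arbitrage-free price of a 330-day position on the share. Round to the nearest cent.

CHF 243.64

F = S · (1+r/12)^(12T) / (1+q/12)^(12T)
= 241.56 × 1.050245 / 1.041271 = 241.56 × 1.008618
F = CHF 243.64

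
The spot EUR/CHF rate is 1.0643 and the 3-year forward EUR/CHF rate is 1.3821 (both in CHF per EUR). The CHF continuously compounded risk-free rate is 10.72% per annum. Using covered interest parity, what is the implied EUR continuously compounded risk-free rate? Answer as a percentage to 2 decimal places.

2.01%

F = S·e^((r_CHF − r_EUR)T) ⇒ r_EUR = r_CHF − ln(F/S)/T
ln(1.3821/1.0643) = 0.261287; /(3) = 0.087096
r_EUR = 0.1072 − 0.087096 = 0.020104
r_EUR = 2.01%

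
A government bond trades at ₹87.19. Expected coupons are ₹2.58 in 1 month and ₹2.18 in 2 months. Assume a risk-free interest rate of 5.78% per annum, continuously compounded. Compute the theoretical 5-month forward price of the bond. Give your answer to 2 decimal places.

PV(coupons) I = 2.58·e^(−0.0578·1/12) + 2.18·e^(−0.0578·2/12)
I = 2.5676 + 2.1591 = 4.7267
F = (S − I)·e^(rT) = (87.19 − 4.7267) · e^(0.0578·5/12)
= 82.4633 · e^0.024083 = 82.4633 × 1.024375 = ₹84.47

₹84.47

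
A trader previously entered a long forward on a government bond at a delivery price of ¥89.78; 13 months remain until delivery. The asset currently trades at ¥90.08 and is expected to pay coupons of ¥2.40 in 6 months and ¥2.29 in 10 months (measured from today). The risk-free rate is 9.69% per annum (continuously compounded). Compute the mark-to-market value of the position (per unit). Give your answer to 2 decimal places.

PV(remaining coupons) I = 2.40·e^(−0.0969·6/12) + 2.29·e^(−0.0969·10/12) = 4.3988
Current forward F = (S − I)·e^(rT) = (90.08 − 4.3988)·e^(0.0969·13/12) = 85.6812 × 1.110683 = 95.1647
Value (long) = (F − K)·e^(−rT) = (95.1647 − 89.78) × 0.900347 = 4.8481
Value = ¥4.85

¥4.85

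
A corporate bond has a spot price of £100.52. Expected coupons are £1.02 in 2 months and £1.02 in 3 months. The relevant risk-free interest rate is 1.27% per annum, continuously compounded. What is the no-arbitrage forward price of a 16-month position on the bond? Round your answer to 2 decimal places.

£100.17

PV(coupons) I = 1.02·e^(−0.0127·2/12) + 1.02·e^(−0.0127·3/12)
I = 1.0178 + 1.0168 = 2.0346
F = (S − I)·e^(rT) = (100.52 − 2.0346) · e^(0.0127·16/12)
= 98.4854 · e^0.016933 = 98.4854 × 1.017077 = £100.17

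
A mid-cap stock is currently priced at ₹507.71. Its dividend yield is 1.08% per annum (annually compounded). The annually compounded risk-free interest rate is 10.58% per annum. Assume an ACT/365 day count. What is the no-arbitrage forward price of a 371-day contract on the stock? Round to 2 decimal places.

₹556.25

F = S · (1+r)^T / (1+q)^T
= 507.71 × 1.107630 / 1.010979 = 507.71 × 1.095601
F = ₹556.25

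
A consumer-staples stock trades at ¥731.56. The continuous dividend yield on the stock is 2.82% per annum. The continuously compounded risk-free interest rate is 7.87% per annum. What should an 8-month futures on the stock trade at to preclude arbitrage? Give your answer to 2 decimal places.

¥756.61

F = S·e^((r − q)T) = 731.56 · e^((0.0787 − 0.0282) × 8/12)
= 731.56 · e^0.033667 = 731.56 × 1.034240
F = ¥756.61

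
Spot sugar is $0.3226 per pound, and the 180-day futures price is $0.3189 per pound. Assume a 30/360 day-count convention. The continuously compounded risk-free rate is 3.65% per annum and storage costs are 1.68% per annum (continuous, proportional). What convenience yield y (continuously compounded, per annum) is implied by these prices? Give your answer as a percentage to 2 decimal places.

7.64%

F = S·e^((r+u−y)T) ⇒ (r+u−y) = ln(F/S)/T
ln(0.3189/0.3226) = -0.011536; /T ⇒ -0.023072
y = r + u − ln(F/S)/T = 0.0365 + 0.0168 + 0.023072 = 0.076372
y = 7.64%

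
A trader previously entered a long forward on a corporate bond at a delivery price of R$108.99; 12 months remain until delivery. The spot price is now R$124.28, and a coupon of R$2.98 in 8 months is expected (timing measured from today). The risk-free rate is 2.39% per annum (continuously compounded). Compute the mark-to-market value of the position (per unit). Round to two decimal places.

R$14.93

PV(remaining coupons) I = 2.98·e^(−0.0239·8/12) = 2.9329
Current forward F = (S − I)·e^(rT) = (124.28 − 2.9329)·e^(0.0239·12/12) = 121.3471 × 1.024188 = 124.2822
Value (long) = (F − K)·e^(−rT) = (124.2822 − 108.99) × 0.976383 = 14.9310
Value = R$14.93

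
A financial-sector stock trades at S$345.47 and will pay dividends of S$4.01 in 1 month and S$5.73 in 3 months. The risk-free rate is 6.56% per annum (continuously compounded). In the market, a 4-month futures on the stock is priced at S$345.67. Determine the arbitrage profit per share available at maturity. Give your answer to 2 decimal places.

PV(dividends) I = 4.01·e^(−0.0656·1/12) + 5.73·e^(−0.0656·3/12) = 9.6249
Fair futures F* = (S − I)·e^(rT) = (345.47 − 9.6249)·e^0.021867 = 335.8451 × 1.022108 = 343.2700
Market S$345.67 > fair 343.2700: forward overpriced → cash-and-carry (borrow at r, buy the stock and collect the dividends, short the forward).
Profit at T = |F_mkt − F*| = |345.67 − 343.2700| = S$2.40 per share

S$2.40 per share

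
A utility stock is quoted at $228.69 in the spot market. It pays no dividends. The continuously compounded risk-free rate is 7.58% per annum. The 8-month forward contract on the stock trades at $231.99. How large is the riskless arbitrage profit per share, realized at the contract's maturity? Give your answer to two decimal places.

Fair forward: F* = S·e^(carry·T), with carry = r = 0.0758
F* = 228.69 · e^(0.0758 × 8/12) = 228.69 · e^0.050533 = 228.69 × 1.051832 = $240.5435
Market $231.99 < fair $240.5435: forward underpriced → reverse cash-and-carry (short spot, go long the forward).
At maturity, profit = |F_mkt − F*| = |231.99 − 240.5435| = $8.55 per share

$8.55 per share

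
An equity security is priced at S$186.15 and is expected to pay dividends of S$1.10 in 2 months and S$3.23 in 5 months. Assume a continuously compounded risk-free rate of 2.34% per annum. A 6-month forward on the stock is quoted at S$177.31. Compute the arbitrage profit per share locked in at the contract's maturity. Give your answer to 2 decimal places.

S$6.69 per share

PV(dividends) I = 1.10·e^(−0.0234·2/12) + 3.23·e^(−0.0234·5/12) = 4.2944
Fair forward F* = (S − I)·e^(rT) = (186.15 − 4.2944)·e^0.011700 = 181.8556 × 1.011769 = 183.9959
Market S$177.31 < fair 183.9959: forward underpriced → reverse cash-and-carry (short the stock, invest proceeds at r, pay the dividends, go long the forward).
Profit at T = |F_mkt − F*| = |177.31 − 183.9959| = S$6.69 per share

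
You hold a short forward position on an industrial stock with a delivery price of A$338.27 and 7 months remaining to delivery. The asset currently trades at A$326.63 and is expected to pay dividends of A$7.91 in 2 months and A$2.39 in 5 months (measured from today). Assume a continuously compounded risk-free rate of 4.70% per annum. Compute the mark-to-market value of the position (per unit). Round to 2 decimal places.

PV(remaining dividends) I = 7.91·e^(−0.0470·2/12) + 2.39·e^(−0.0470·5/12) = 10.1919
Current forward F = (S − I)·e^(rT) = (326.63 − 10.1919)·e^(0.0470·7/12) = 316.4381 × 1.027796 = 325.2338
Value (long) = (F − K)·e^(−rT) = (325.2338 − 338.27) × 0.972956 = -12.6836
Short position value = −(long value) = A$12.68

A$12.68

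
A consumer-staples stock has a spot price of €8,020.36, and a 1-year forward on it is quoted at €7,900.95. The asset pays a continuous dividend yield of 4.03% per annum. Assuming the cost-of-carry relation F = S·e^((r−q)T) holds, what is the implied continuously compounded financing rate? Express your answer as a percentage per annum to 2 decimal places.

2.53%

From F = S·e^((r−q)T): (r − q) = ln(F/S)/T
ln(7900.95/8020.36) = ln(0.985112) = -0.015000
(r − q) = -0.015000 / (1) = -0.015000
r = ln(F/S)/T + q = -0.015000 + 0.0403 = 0.025300
r = 2.53%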